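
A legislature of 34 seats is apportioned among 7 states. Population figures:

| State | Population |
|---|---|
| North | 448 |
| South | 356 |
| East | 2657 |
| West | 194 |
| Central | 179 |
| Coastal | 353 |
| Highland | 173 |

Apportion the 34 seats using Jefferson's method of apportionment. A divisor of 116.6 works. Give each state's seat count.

North: 3, South: 3, East: 22, West: 1, Central: 1, Coastal: 3, Highland: 1

With modified divisor 116.6: modified quotas North 3.842, South 3.053, East 22.787, West 1.664, Central 1.535, Coastal 3.027, Highland 1.484.
Rounding down: North 3, South 3, East 22, West 1, Central 1, Coastal 3, Highland 1 (total 34).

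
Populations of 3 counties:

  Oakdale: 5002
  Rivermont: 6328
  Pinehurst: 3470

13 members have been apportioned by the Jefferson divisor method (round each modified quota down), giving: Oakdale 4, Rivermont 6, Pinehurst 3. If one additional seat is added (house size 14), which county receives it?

Oakdale

Priority for the next seat is population ÷ (current seats + 1).
Priorities: Oakdale 1000.400, Rivermont 904.000, Pinehurst 867.500.
Highest priority: Oakdale.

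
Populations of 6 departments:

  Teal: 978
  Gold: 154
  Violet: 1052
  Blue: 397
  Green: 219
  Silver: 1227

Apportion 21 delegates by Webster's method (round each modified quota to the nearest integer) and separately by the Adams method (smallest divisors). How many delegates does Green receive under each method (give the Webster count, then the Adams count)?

Webster: Teal 5, Gold 1, Violet 6, Blue 2, Green 1, Silver 6.
Adams: Teal 5, Gold 1, Violet 5, Blue 2, Green 2, Silver 6.
Green gets 1 under Webster and 2 under Adams.

1 and 2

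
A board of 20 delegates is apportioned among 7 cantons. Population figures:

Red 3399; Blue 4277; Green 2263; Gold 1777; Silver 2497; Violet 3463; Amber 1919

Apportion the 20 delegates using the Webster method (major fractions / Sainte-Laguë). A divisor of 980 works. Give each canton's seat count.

With modified divisor 980: modified quotas Red 3.468, Blue 4.364, Green 2.309, Gold 1.813, Silver 2.548, Violet 3.534, Amber 1.958.
Rounding to the nearest integer: Red 3, Blue 4, Green 2, Gold 2, Silver 3, Violet 4, Amber 2 (total 20).

Red 3, Blue 4, Green 2, Gold 2, Silver 3, Violet 4, Amber 2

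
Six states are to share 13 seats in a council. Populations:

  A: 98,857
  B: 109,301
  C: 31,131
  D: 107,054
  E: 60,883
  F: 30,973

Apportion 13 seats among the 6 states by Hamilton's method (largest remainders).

Standard divisor: 438199 ÷ 13 ≈ 33707.615.
Standard quotas: A 2.9328, B 3.2426, C 0.9236, D 3.1760, E 1.8062, F 0.9189.
Lower quotas: A 2, B 3, C 0, D 3, E 1, F 0 (sum 9, leaving 4 seats).
Remainders in descending order: A 0.9328, C 0.9236, F 0.9189, E 0.8062, B 0.2426, D 0.1760.
The surplus seats go to A, C, F, E.

A=3, B=3, C=1, D=3, E=2, F=1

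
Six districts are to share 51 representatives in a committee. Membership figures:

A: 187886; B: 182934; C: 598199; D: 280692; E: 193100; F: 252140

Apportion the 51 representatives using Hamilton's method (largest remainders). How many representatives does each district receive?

The standard divisor is 1694951/51 ≈ 33234.333.
Standard quotas: A 5.6534, B 5.5044, C 17.9994, D 8.4458, E 5.8103, F 7.5867.
Lower quotas: A 5, B 5, C 17, D 8, E 5, F 7 (sum 47, leaving 4 seats).
Remainders in descending order: C 0.9994, E 0.8103, A 0.6534, F 0.5867, B 0.5044, D 0.4458.
Largest remainders: C, E, A, F receive the extra seats.

A=6, B=5, C=18, D=8, E=6, F=8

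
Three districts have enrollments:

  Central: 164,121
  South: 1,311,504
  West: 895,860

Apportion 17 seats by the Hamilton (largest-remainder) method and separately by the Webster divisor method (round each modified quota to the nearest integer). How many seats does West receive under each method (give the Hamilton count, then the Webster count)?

7 and 6

Hamilton: Central 1, South 9, West 7.
Webster: Central 1, South 10, West 6.
West gets 7 under Hamilton and 6 under Webster.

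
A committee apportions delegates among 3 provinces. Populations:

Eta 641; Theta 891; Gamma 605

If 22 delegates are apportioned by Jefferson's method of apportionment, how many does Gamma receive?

Standard divisor 2137/22 ≈ 97.136; standard quotas: Eta 6.599, Theta 9.173, Gamma 6.228.
Rounding down gives 6, 9, 6 = 21 seats, so the divisor must be adjusted.
With modified divisor 90: modified quotas Eta 7.122, Theta 9.900, Gamma 6.722.
Rounding down: Eta 7, Theta 9, Gamma 6 (total 22).
Gamma receives 6.

6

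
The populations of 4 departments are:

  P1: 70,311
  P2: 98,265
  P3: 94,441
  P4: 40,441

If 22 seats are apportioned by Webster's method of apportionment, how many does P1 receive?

Standard divisor 303458/22 ≈ 13793.545; standard quotas: P1 5.097, P2 7.124, P3 6.847, P4 2.932.
Rounding to the nearest integer gives P1 5, P2 7, P3 7, P4 3 — total 22, matching the house size, so no adjustment is needed.
P1 receives 5.

5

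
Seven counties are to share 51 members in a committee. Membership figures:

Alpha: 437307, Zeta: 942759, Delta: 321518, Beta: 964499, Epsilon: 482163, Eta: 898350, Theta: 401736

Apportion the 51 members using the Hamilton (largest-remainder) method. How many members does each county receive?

Total 4448332; standard divisor 4448332/51 ≈ 87222.196.
Standard quotas: Alpha 5.0137, Zeta 10.8087, Delta 3.6862, Beta 11.0580, Epsilon 5.5280, Eta 10.2996, Theta 4.6059.
Lower quotas: Alpha 5, Zeta 10, Delta 3, Beta 11, Epsilon 5, Eta 10, Theta 4 (sum 48, leaving 3 seats).
Remainders in descending order: Zeta 0.8087, Delta 0.6862, Theta 0.6059, Epsilon 0.5280, Eta 0.2996, Beta 0.0580, Alpha 0.0137.
The surplus seats go to Zeta, Delta, Theta.

Alpha 5, Zeta 11, Delta 4, Beta 11, Epsilon 5, Eta 10, Theta 5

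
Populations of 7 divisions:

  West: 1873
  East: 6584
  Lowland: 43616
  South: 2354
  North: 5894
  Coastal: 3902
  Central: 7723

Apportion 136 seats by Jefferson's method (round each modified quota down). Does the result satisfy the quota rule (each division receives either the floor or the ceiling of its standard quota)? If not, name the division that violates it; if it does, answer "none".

Lowland

Standard quotas: West 3.541, East 12.446, Lowland 82.448, South 4.450, North 11.141, Coastal 7.376, Central 14.599.
Jefferson allocation: West 3, East 12, Lowland 84, South 4, North 11, Coastal 7, Central 15.
Lowland has quota 82.448 (lower 82, upper 83) but receives 84 — outside the quota interval.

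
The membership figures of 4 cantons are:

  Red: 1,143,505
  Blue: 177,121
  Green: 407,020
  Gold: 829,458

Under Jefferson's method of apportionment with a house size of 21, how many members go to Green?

3

Standard divisor 2557104/21 ≈ 121766.857; standard quotas: Red 9.391, Blue 1.455, Green 3.343, Gold 6.812.
Rounding down gives 9, 1, 3, 6 = 19 seats, so the divisor must be adjusted.
With modified divisor 109200: modified quotas Red 10.472, Blue 1.622, Green 3.727, Gold 7.596.
Rounding down: Red 10, Blue 1, Green 3, Gold 7 (total 21).
Green receives 3.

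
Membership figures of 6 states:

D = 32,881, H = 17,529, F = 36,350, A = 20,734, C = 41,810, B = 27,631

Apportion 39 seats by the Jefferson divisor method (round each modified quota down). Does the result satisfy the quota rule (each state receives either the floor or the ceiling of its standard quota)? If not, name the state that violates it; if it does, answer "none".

none

Standard quotas: D 7.248, H 3.864, F 8.012, A 4.570, C 9.216, B 6.090.
Jefferson allocation: D 7, H 4, F 8, A 4, C 10, B 6.
Every allocation lies between the lower and upper quota.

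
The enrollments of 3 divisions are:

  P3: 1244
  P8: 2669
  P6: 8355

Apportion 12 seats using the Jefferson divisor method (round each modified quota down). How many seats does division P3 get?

Standard divisor 12268/12 ≈ 1022.333; standard quotas: P3 1.217, P8 2.611, P6 8.172.
Rounding down gives 1, 2, 8 = 11 seats, so the divisor must be adjusted.
With modified divisor 900: modified quotas P3 1.382, P8 2.966, P6 9.283.
Rounding down: P3 1, P8 2, P6 9 (total 12).
P3 receives 1.

1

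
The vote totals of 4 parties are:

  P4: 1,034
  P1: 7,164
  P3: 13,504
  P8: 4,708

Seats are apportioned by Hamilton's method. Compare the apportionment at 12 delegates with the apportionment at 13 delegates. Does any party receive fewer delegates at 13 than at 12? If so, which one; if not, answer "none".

P4

At 12 seats: P4 1, P1 3, P3 6, P8 2.
At 13 seats: P4 0, P1 4, P3 7, P8 2.
P4 drops from 1 to 0.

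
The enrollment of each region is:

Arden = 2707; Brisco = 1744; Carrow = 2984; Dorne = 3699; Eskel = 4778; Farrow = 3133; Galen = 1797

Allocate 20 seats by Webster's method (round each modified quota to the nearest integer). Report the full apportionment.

Arden: 3, Brisco: 2, Carrow: 3, Dorne: 3, Eskel: 4, Farrow: 3, Galen: 2

Standard divisor 20842/20 ≈ 1042.1; standard quotas: Arden 2.598, Brisco 1.674, Carrow 2.863, Dorne 3.550, Eskel 4.585, Farrow 3.006, Galen 1.724.
Rounding to the nearest integer gives 3, 2, 3, 4, 5, 3, 2 = 22 seats, so the divisor must be adjusted.
With modified divisor 1070: modified quotas Arden 2.530, Brisco 1.630, Carrow 2.789, Dorne 3.457, Eskel 4.465, Farrow 2.928, Galen 1.679.
Rounding to the nearest integer: Arden 3, Brisco 2, Carrow 3, Dorne 3, Eskel 4, Farrow 3, Galen 2 (total 20).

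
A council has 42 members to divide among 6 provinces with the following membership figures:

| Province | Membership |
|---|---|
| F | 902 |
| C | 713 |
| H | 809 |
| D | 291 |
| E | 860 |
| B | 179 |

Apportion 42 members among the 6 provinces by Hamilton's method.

F: 10; C: 8; H: 9; D: 3; E: 10; B: 2

Total 3754; standard divisor 3754/42 ≈ 89.381.
Standard quotas: F 10.092, C 7.977, H 9.051, D 3.256, E 9.622, B 2.003.
Lower quotas: F 10, C 7, H 9, D 3, E 9, B 2 (sum 40, leaving 2 seats).
Remainders in descending order: C 0.977, E 0.622, D 0.256, F 0.092, H 0.051, B 0.003.
Largest remainders: C, E receive the extra seats.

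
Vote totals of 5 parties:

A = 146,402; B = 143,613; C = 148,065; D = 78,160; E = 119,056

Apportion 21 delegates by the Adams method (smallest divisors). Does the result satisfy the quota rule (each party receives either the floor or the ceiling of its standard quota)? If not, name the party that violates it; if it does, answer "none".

none

Standard quotas: A 4.839, B 4.747, C 4.894, D 2.584, E 3.935.
Adams allocation: A 5, B 4, C 5, D 3, E 4.
Every allocation lies between the lower and upper quota.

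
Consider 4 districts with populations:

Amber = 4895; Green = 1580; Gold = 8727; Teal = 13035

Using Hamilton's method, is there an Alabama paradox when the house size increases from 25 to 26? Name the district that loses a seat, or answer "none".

none

At 25 seats: Amber 4, Green 1, Gold 8, Teal 12.
At 26 seats: Amber 5, Green 1, Gold 8, Teal 12.
No district's allocation decreased.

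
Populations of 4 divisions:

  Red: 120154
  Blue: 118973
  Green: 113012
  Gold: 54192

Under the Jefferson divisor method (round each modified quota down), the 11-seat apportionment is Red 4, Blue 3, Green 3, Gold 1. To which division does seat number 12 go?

Priority for the next seat is population ÷ (current seats + 1).
Priorities: Red 24030.800, Blue 29743.250, Green 28253.000, Gold 27096.000.
Highest priority: Blue.

Blue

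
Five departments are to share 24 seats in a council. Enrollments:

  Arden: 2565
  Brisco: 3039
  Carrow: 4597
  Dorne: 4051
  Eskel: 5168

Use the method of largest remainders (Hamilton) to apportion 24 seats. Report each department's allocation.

Total 19420; standard divisor 19420/24 ≈ 809.167.
Standard quotas: Arden 3.1699, Brisco 3.7557, Carrow 5.6812, Dorne 5.0064, Eskel 6.3868.
Lower quotas: Arden 3, Brisco 3, Carrow 5, Dorne 5, Eskel 6 (sum 22, leaving 2 seats).
Remainders in descending order: Brisco 0.7557, Carrow 0.6812, Eskel 0.3868, Arden 0.1699, Dorne 0.0064.
The surplus seats go to Brisco, Carrow.

Arden=3, Brisco=4, Carrow=6, Dorne=5, Eskel=6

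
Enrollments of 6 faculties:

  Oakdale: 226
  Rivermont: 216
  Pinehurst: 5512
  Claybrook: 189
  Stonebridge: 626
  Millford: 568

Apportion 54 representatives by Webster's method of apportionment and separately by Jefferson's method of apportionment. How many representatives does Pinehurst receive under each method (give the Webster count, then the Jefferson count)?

Webster: Oakdale 2, Rivermont 2, Pinehurst 40, Claybrook 1, Stonebridge 5, Millford 4.
Jefferson: Oakdale 1, Rivermont 1, Pinehurst 43, Claybrook 1, Stonebridge 4, Millford 4.
Pinehurst gets 40 under Webster and 43 under Jefferson.

40 and 43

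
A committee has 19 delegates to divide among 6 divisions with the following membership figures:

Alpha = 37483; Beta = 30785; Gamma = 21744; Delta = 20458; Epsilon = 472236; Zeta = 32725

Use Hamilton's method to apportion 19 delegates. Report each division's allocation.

The standard divisor is 615431/19 ≈ 32391.105.
Standard quotas: Alpha 1.1572, Beta 0.9504, Gamma 0.6713, Delta 0.6316, Epsilon 14.5792, Zeta 1.0103.
Lower quotas: Alpha 1, Beta 0, Gamma 0, Delta 0, Epsilon 14, Zeta 1 (sum 16, leaving 3 seats).
Remainders in descending order: Beta 0.9504, Gamma 0.6713, Delta 0.6316, Epsilon 0.5792, Alpha 0.1572, Zeta 0.0103.
The surplus seats go to Beta, Gamma, Delta.

Alpha 1, Beta 1, Gamma 1, Delta 1, Epsilon 14, Zeta 1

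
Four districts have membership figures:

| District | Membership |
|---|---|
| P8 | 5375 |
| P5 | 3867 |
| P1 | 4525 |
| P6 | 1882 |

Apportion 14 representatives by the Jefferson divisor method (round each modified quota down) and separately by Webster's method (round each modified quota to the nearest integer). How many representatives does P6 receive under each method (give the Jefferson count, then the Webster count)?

Jefferson: P8 5, P5 4, P1 4, P6 1.
Webster: P8 5, P5 3, P1 4, P6 2.
P6 gets 1 under Jefferson and 2 under Webster.

1 and 2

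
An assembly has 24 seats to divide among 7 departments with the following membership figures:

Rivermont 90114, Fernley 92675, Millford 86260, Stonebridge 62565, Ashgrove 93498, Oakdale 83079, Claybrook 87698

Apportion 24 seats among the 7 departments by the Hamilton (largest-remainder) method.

The standard divisor is 595889/24 ≈ 24828.708.
Standard quotas: Rivermont 3.6294, Fernley 3.7326, Millford 3.4742, Stonebridge 2.5199, Ashgrove 3.7657, Oakdale 3.3461, Claybrook 3.5321.
Lower quotas: Rivermont 3, Fernley 3, Millford 3, Stonebridge 2, Ashgrove 3, Oakdale 3, Claybrook 3 (sum 20, leaving 4 seats).
Remainders in descending order: Ashgrove 0.7657, Fernley 0.7326, Rivermont 0.6294, Claybrook 0.5321, Stonebridge 0.5199, Millford 0.4742, Oakdale 0.3461.
The surplus seats go to Ashgrove, Fernley, Rivermont, Claybrook.

Rivermont: 4, Fernley: 4, Millford: 3, Stonebridge: 2, Ashgrove: 4, Oakdale: 3, Claybrook: 4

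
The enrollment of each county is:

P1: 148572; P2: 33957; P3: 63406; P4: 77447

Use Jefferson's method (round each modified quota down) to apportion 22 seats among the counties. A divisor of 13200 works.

P1: 11; P2: 2; P3: 4; P4: 5

With modified divisor 13200: modified quotas P1 11.255, P2 2.572, P3 4.803, P4 5.867.
Rounding down: P1 11, P2 2, P3 4, P4 5 (total 22).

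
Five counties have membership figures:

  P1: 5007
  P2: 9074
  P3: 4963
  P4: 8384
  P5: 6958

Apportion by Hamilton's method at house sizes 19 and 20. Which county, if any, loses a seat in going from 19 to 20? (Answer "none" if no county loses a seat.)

none

At 19 seats: P1 3, P2 5, P3 3, P4 4, P5 4.
At 20 seats: P1 3, P2 5, P3 3, P4 5, P5 4.
No county's allocation decreased.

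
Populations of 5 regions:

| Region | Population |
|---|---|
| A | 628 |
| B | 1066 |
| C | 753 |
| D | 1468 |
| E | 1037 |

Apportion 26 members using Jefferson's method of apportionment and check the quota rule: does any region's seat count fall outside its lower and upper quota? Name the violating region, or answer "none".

Standard quotas: A 3.297, B 5.597, C 3.954, D 7.708, E 5.445.
Jefferson allocation: A 3, B 6, C 4, D 8, E 5.
Every allocation lies between the lower and upper quota.

none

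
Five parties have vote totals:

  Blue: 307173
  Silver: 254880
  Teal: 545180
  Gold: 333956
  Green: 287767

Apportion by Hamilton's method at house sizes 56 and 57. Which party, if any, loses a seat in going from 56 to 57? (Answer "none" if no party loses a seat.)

At 56 seats: Blue 10, Silver 8, Teal 18, Gold 11, Green 9.
At 57 seats: Blue 10, Silver 8, Teal 18, Gold 11, Green 10.
No party's allocation decreased.

none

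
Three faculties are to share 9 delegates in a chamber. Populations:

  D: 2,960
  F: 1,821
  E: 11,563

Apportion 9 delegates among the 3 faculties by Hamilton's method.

The standard divisor is 16344/9 = 1816.
Standard quotas: D 1.6300, F 1.0028, E 6.3673.
Lower quotas: D 1, F 1, E 6 (sum 8, leaving 1 seat).
Remainders in descending order: D 0.6300, E 0.3673, F 0.0028.
The surplus seat goes to D.

D 2, F 1, E 6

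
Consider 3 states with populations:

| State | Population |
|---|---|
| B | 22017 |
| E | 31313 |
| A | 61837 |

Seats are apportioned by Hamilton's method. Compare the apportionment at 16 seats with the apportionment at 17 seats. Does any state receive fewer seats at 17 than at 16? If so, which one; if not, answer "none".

none

At 16 seats: B 3, E 4, A 9.
At 17 seats: B 3, E 5, A 9.
No state's allocation decreased.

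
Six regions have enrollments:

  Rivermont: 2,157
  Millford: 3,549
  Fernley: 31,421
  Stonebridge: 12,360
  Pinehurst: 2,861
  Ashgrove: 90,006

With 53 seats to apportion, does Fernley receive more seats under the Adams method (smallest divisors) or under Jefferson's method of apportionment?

Adams: Rivermont 1, Millford 2, Fernley 11, Stonebridge 5, Pinehurst 2, Ashgrove 32.
Jefferson: Rivermont 0, Millford 1, Fernley 12, Stonebridge 4, Pinehurst 1, Ashgrove 35.
Fernley gets 11 under Adams and 12 under Jefferson.

Jefferson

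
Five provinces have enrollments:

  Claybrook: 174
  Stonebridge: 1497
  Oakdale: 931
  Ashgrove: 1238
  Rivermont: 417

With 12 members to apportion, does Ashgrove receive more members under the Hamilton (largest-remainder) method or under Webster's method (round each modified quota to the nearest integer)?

Hamilton: Claybrook 1, Stonebridge 4, Oakdale 3, Ashgrove 3, Rivermont 1.
Webster: Claybrook 0, Stonebridge 4, Oakdale 3, Ashgrove 4, Rivermont 1.
Ashgrove gets 3 under Hamilton and 4 under Webster.

Webster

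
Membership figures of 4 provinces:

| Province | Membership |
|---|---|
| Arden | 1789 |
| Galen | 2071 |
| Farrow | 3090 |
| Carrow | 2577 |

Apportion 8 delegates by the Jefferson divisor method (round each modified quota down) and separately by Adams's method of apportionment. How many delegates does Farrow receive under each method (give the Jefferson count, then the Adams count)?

Jefferson: Arden 1, Galen 2, Farrow 3, Carrow 2.
Adams: Arden 2, Galen 2, Farrow 2, Carrow 2.
Farrow gets 3 under Jefferson and 2 under Adams.

3 and 2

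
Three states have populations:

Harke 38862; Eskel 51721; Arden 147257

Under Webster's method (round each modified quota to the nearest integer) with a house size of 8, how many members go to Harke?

Standard divisor 237840/8 ≈ 29730; standard quotas: Harke 1.307, Eskel 1.740, Arden 4.953.
Rounding to the nearest integer gives Harke 1, Eskel 2, Arden 5 — total 8, matching the house size, so no adjustment is needed.
Harke receives 1.

1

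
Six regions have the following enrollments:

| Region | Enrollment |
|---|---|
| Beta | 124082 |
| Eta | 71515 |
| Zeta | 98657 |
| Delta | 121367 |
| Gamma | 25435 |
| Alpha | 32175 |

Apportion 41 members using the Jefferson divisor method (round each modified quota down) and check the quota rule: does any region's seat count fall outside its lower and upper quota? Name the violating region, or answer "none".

Standard quotas: Beta 10.750, Eta 6.196, Zeta 8.547, Delta 10.515, Gamma 2.204, Alpha 2.788.
Jefferson allocation: Beta 11, Eta 6, Zeta 9, Delta 11, Gamma 2, Alpha 2.
Every allocation lies between the lower and upper quota.

none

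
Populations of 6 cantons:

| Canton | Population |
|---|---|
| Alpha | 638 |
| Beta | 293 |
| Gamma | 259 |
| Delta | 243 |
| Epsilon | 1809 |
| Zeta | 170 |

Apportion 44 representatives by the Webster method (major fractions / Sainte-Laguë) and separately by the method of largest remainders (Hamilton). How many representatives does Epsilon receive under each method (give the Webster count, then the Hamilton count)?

Webster: Alpha 8, Beta 4, Gamma 3, Delta 3, Epsilon 24, Zeta 2.
Hamilton: Alpha 8, Beta 4, Gamma 4, Delta 3, Epsilon 23, Zeta 2.
Epsilon gets 24 under Webster and 23 under Hamilton.

24 and 23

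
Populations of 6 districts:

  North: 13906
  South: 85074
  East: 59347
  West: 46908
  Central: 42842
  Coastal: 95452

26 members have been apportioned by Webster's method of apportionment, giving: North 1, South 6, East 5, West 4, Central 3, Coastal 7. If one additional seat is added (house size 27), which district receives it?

Priority for the next seat is population ÷ (current seats + 0.5).
Priorities: North 9270.667, South 13088.308, East 10790.364, West 10424.000, Central 12240.571, Coastal 12726.933.
Highest priority: South.

South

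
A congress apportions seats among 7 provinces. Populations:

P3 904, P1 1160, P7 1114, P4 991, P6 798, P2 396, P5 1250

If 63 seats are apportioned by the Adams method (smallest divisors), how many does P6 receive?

Standard divisor 6613/63 ≈ 104.968; standard quotas: P3 8.612, P1 11.051, P7 10.613, P4 9.441, P6 7.602, P2 3.773, P5 11.908.
Rounding up gives 9, 12, 11, 10, 8, 4, 12 = 66 seats, so the divisor must be adjusted.
With modified divisor 112: modified quotas P3 8.071, P1 10.357, P7 9.946, P4 8.848, P6 7.125, P2 3.536, P5 11.161.
Rounding up: P3 9, P1 11, P7 10, P4 9, P6 8, P2 4, P5 12 (total 63).
P6 receives 8.

8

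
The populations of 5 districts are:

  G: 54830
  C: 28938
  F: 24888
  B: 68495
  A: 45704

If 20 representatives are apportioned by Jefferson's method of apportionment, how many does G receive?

Standard divisor 222855/20 ≈ 11142.75; standard quotas: G 4.921, C 2.597, F 2.234, B 6.147, A 4.102.
Rounding down gives 4, 2, 2, 6, 4 = 18 seats, so the divisor must be adjusted.
With modified divisor 9720: modified quotas G 5.641, C 2.977, F 2.560, B 7.047, A 4.702.
Rounding down: G 5, C 2, F 2, B 7, A 4 (total 20).
G receives 5.

5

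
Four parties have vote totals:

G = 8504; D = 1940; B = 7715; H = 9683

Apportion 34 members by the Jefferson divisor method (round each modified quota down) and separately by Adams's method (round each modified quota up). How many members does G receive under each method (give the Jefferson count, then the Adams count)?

11 and 10

Jefferson: G 11, D 2, B 9, H 12.
Adams: G 10, D 3, B 9, H 12.
G gets 11 under Jefferson and 10 under Adams.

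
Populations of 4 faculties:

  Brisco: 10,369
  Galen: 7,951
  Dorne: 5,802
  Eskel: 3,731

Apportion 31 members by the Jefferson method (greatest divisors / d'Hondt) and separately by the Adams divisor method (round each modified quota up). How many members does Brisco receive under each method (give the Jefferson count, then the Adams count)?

12 and 11

Jefferson: Brisco 12, Galen 9, Dorne 6, Eskel 4.
Adams: Brisco 11, Galen 9, Dorne 7, Eskel 4.
Brisco gets 12 under Jefferson and 11 under Adams.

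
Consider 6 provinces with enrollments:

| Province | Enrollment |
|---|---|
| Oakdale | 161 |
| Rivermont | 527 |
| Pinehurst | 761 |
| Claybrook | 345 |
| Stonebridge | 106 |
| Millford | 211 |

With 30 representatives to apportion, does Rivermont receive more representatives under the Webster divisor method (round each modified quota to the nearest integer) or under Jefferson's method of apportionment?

Jefferson

Webster: Oakdale 2, Rivermont 7, Pinehurst 11, Claybrook 5, Stonebridge 2, Millford 3.
Jefferson: Oakdale 2, Rivermont 8, Pinehurst 11, Claybrook 5, Stonebridge 1, Millford 3.
Rivermont gets 7 under Webster and 8 under Jefferson.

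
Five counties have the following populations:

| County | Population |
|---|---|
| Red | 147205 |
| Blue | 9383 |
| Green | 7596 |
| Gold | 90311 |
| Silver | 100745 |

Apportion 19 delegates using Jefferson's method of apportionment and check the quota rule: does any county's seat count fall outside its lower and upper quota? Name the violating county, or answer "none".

Standard quotas: Red 7.873, Blue 0.502, Green 0.406, Gold 4.830, Silver 5.388.
Jefferson allocation: Red 8, Blue 0, Green 0, Gold 5, Silver 6.
Every allocation lies between the lower and upper quota.

none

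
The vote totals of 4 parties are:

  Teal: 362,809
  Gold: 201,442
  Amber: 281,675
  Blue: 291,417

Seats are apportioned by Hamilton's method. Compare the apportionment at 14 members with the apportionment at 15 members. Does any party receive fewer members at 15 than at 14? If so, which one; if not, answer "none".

Gold

At 14 seats: Teal 4, Gold 3, Amber 3, Blue 4.
At 15 seats: Teal 5, Gold 2, Amber 4, Blue 4.
Gold drops from 3 to 2.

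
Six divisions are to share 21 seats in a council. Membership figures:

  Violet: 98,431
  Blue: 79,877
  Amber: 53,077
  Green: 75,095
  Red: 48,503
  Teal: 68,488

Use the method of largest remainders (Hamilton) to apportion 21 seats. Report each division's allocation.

The standard divisor is 423471/21 ≈ 20165.286.
Standard quotas: Violet 4.8812, Blue 3.9611, Amber 2.6321, Green 3.7240, Red 2.4053, Teal 3.3963.
Lower quotas: Violet 4, Blue 3, Amber 2, Green 3, Red 2, Teal 3 (sum 17, leaving 4 seats).
Remainders in descending order: Blue 0.9611, Violet 0.8812, Green 0.7240, Amber 0.6321, Red 0.4053, Teal 0.3963.
The surplus seats go to Blue, Violet, Green, Amber.

Violet: 5; Blue: 4; Amber: 3; Green: 4; Red: 2; Teal: 3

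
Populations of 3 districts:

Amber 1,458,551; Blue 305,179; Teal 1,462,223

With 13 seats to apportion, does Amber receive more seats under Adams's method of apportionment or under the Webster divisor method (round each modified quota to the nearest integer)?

Adams: Amber 5, Blue 2, Teal 6.
Webster: Amber 6, Blue 1, Teal 6.
Amber gets 5 under Adams and 6 under Webster.

Webster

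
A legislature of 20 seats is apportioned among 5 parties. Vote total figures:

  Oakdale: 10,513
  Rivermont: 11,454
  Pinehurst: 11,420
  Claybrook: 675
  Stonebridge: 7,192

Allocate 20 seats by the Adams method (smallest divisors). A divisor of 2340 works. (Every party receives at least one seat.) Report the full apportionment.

With modified divisor 2340: modified quotas Oakdale 4.493, Rivermont 4.895, Pinehurst 4.880, Claybrook 0.288, Stonebridge 3.074.
Rounding up: Oakdale 5, Rivermont 5, Pinehurst 5, Claybrook 1, Stonebridge 4 (total 20).

Oakdale=5; Rivermont=5; Pinehurst=5; Claybrook=1; Stonebridge=4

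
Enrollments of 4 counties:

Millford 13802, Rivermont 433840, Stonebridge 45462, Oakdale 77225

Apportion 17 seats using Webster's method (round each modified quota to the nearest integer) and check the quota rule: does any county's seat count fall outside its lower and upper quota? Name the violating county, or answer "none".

Rivermont

Standard quotas: Millford 0.411, Rivermont 12.932, Stonebridge 1.355, Oakdale 2.302.
Webster allocation: Millford 0, Rivermont 14, Stonebridge 1, Oakdale 2.
Rivermont has quota 12.932 (lower 12, upper 13) but receives 14 — outside the quota interval.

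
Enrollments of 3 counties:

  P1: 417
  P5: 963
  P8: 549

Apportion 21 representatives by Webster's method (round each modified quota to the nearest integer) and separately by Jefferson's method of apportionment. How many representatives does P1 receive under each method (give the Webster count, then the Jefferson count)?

Webster: P1 5, P5 10, P8 6.
Jefferson: P1 4, P5 11, P8 6.
P1 gets 5 under Webster and 4 under Jefferson.

5 and 4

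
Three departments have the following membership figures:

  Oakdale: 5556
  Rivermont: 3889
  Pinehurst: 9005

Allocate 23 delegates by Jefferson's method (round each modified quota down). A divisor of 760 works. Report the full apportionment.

Oakdale 7; Rivermont 5; Pinehurst 11

With modified divisor 760: modified quotas Oakdale 7.311, Rivermont 5.117, Pinehurst 11.849.
Rounding down: Oakdale 7, Rivermont 5, Pinehurst 11 (total 23).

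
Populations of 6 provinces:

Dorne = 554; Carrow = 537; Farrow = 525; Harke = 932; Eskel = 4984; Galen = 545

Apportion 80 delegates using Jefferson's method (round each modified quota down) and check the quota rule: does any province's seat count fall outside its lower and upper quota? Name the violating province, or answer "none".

Standard quotas: Dorne 5.487, Carrow 5.319, Farrow 5.200, Harke 9.231, Eskel 49.365, Galen 5.398.
Jefferson allocation: Dorne 5, Carrow 5, Farrow 5, Harke 9, Eskel 51, Galen 5.
Eskel has quota 49.365 (lower 49, upper 50) but receives 51 — outside the quota interval.

Eskel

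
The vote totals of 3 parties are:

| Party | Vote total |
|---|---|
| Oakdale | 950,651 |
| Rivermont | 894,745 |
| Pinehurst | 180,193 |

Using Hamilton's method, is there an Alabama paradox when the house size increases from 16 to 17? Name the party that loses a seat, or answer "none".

At 16 seats: Oakdale 8, Rivermont 7, Pinehurst 1.
At 17 seats: Oakdale 8, Rivermont 7, Pinehurst 2.
No party's allocation decreased.

none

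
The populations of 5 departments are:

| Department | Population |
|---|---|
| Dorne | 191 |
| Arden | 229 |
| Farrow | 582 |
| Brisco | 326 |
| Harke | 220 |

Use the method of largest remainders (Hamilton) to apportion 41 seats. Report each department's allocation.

Dorne: 5, Arden: 6, Farrow: 15, Brisco: 9, Harke: 6

Standard divisor: 1548 ÷ 41 ≈ 37.756.
Standard quotas: Dorne 5.059, Arden 6.065, Farrow 15.415, Brisco 8.634, Harke 5.827.
Lower quotas: Dorne 5, Arden 6, Farrow 15, Brisco 8, Harke 5 (sum 39, leaving 2 seats).
Remainders in descending order: Harke 0.827, Brisco 0.634, Farrow 0.415, Arden 0.065, Dorne 0.059.
The surplus seats go to Harke, Brisco.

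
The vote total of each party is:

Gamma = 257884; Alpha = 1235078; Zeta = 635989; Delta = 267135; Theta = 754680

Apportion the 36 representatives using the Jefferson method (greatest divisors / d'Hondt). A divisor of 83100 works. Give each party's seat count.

With modified divisor 83100: modified quotas Gamma 3.103, Alpha 14.863, Zeta 7.653, Delta 3.215, Theta 9.082.
Rounding down: Gamma 3, Alpha 14, Zeta 7, Delta 3, Theta 9 (total 36).

Gamma 3; Alpha 14; Zeta 7; Delta 3; Theta 9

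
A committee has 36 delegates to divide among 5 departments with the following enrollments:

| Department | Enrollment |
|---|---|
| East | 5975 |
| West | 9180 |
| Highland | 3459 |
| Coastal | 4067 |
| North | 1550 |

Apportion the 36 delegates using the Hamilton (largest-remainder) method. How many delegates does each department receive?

East 9, West 14, Highland 5, Coastal 6, North 2

The standard divisor is 24231/36 ≈ 673.083.
Standard quotas: East 8.8771, West 13.6387, Highland 5.1390, Coastal 6.0423, North 2.3028.
Lower quotas: East 8, West 13, Highland 5, Coastal 6, North 2 (sum 34, leaving 2 seats).
Remainders in descending order: East 0.8771, West 0.6387, North 0.3028, Highland 0.1390, Coastal 0.0423.
The surplus seats go to East, West.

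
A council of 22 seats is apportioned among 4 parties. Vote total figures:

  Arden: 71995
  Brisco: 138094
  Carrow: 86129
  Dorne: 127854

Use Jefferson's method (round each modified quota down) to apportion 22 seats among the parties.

Arden 4; Brisco 7; Carrow 4; Dorne 7

Standard divisor 424072/22 ≈ 19276; standard quotas: Arden 3.735, Brisco 7.164, Carrow 4.468, Dorne 6.633.
Rounding down gives 3, 7, 4, 6 = 20 seats, so the divisor must be adjusted.
With modified divisor 17600: modified quotas Arden 4.091, Brisco 7.846, Carrow 4.894, Dorne 7.264.
Rounding down: Arden 4, Brisco 7, Carrow 4, Dorne 7 (total 22).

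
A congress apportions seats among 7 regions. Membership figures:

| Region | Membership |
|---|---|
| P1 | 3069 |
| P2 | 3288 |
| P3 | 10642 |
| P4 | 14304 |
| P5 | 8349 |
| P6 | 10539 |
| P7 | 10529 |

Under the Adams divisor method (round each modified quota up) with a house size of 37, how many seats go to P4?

9

Standard divisor 60720/37 ≈ 1641.081; standard quotas: P1 1.870, P2 2.004, P3 6.485, P4 8.716, P5 5.088, P6 6.422, P7 6.416.
Rounding up gives 2, 3, 7, 9, 6, 7, 7 = 41 seats, so the divisor must be adjusted.
With modified divisor 1765: modified quotas P1 1.739, P2 1.863, P3 6.029, P4 8.104, P5 4.730, P6 5.971, P7 5.965.
Rounding up: P1 2, P2 2, P3 7, P4 9, P5 5, P6 6, P7 6 (total 37).
P4 receives 9.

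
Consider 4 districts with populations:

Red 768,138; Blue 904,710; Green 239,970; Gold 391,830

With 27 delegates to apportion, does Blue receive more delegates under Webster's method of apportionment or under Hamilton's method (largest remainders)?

Webster: Red 9, Blue 10, Green 3, Gold 5.
Hamilton: Red 9, Blue 11, Green 3, Gold 4.
Blue gets 10 under Webster and 11 under Hamilton.

Hamilton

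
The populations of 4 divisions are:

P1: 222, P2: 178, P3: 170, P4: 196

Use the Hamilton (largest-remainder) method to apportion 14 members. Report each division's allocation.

Standard divisor: 766 ÷ 14 ≈ 54.714.
Standard quotas: P1 4.057, P2 3.253, P3 3.107, P4 3.582.
Lower quotas: P1 4, P2 3, P3 3, P4 3 (sum 13, leaving 1 seat).
Remainders in descending order: P4 0.582, P2 0.253, P3 0.107, P1 0.057.
The surplus seat goes to P4.

P1=4; P2=3; P3=3; P4=4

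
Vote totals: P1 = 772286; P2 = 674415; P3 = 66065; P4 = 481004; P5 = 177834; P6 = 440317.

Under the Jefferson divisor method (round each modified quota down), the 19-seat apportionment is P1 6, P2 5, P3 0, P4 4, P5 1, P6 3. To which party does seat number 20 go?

Priority for the next seat is population ÷ (current seats + 1).
Priorities: P1 110326.571, P2 112402.500, P3 66065.000, P4 96200.800, P5 88917.000, P6 110079.250.
Highest priority: P2.

P2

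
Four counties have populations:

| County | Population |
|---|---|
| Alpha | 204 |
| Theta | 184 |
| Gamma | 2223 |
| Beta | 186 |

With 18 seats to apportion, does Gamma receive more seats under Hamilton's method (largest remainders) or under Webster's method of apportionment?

Webster

Hamilton: Alpha 2, Theta 1, Gamma 14, Beta 1.
Webster: Alpha 1, Theta 1, Gamma 15, Beta 1.
Gamma gets 14 under Hamilton and 15 under Webster.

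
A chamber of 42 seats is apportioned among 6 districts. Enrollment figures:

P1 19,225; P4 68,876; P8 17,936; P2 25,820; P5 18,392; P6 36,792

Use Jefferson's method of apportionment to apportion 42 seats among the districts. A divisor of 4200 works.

P1 4; P4 16; P8 4; P2 6; P5 4; P6 8

With modified divisor 4200: modified quotas P1 4.577, P4 16.399, P8 4.270, P2 6.148, P5 4.379, P6 8.760.
Rounding down: P1 4, P4 16, P8 4, P2 6, P5 4, P6 8 (total 42).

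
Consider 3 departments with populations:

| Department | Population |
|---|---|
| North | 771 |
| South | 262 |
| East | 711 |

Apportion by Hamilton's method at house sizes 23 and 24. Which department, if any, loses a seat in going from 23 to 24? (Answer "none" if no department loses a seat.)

At 23 seats: North 10, South 4, East 9.
At 24 seats: North 11, South 3, East 10.
South drops from 4 to 3.

South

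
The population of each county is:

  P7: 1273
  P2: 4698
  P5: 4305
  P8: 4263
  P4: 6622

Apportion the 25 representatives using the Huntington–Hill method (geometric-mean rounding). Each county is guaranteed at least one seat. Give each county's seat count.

P7 2, P2 5, P5 5, P8 5, P4 8

With divisor 871: modified quotas P7 1.462, P2 5.394, P5 4.943, P8 4.894, P4 7.603.
Geometric-mean thresholds: P7 √(1·2)=1.414, P2 √(5·6)=5.477, P5 √(4·5)=4.472, P8 √(4·5)=4.472, P4 √(7·8)=7.483.
Each quota rounded against its threshold gives P7 2, P2 5, P5 5, P8 5, P4 8 (total 25).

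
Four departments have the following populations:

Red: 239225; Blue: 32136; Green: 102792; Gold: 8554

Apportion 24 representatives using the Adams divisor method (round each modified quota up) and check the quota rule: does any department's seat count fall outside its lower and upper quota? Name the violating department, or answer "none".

Red

Standard quotas: Red 15.002, Blue 2.015, Green 6.446, Gold 0.536.
Adams allocation: Red 14, Blue 2, Green 7, Gold 1.
Red has quota 15.002 (lower 15, upper 16) but receives 14 — outside the quota interval.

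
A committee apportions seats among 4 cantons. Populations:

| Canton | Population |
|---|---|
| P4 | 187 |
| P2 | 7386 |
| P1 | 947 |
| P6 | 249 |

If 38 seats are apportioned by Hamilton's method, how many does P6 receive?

Total 8769; standard divisor 8769/38 ≈ 230.763.
Standard quotas: P4 0.8104, P2 32.0068, P1 4.1038, P6 1.0790.
Lower quotas: P4 0, P2 32, P1 4, P6 1 (sum 37, leaving 1 seat).
Remainders in descending order: P4 0.8104, P1 0.1038, P6 0.0790, P2 0.0068.
Largest remainder: P4 receives the extra seat.
P6 receives 1.

1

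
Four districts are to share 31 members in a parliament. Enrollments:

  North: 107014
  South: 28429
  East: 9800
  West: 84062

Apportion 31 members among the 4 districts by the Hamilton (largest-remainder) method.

North=15; South=4; East=1; West=11

The standard divisor is 229305/31 ≈ 7396.935.
Standard quotas: North 14.4673, South 3.8433, East 1.3249, West 11.3644.
Lower quotas: North 14, South 3, East 1, West 11 (sum 29, leaving 2 seats).
Remainders in descending order: South 0.8433, North 0.4673, West 0.3644, East 0.3249.
Largest remainders: South, North receive the extra seats.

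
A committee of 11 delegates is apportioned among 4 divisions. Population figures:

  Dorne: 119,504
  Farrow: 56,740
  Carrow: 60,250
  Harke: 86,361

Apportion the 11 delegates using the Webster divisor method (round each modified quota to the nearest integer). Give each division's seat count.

Standard divisor 322855/11 ≈ 29350.455; standard quotas: Dorne 4.072, Farrow 1.933, Carrow 2.053, Harke 2.942.
Rounding to the nearest integer gives Dorne 4, Farrow 2, Carrow 2, Harke 3 — total 11, matching the house size, so no adjustment is needed.

Dorne 4, Farrow 2, Carrow 2, Harke 3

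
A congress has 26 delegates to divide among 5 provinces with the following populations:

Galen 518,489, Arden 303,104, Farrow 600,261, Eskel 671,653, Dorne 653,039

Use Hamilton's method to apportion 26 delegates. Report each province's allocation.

Galen=5, Arden=3, Farrow=6, Eskel=6, Dorne=6

Standard divisor: 2746546 ÷ 26 ≈ 105636.385.
Standard quotas: Galen 4.9082, Arden 2.8693, Farrow 5.6823, Eskel 6.3582, Dorne 6.1820.
Lower quotas: Galen 4, Arden 2, Farrow 5, Eskel 6, Dorne 6 (sum 23, leaving 3 seats).
Remainders in descending order: Galen 0.9082, Arden 0.8693, Farrow 0.6823, Eskel 0.3582, Dorne 0.1820.
The surplus seats go to Galen, Arden, Farrow.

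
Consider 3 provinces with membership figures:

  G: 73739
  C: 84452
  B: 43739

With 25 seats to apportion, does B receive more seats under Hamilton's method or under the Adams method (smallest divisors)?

Hamilton: G 9, C 11, B 5.
Adams: G 9, C 10, B 6.
B gets 5 under Hamilton and 6 under Adams.

Adams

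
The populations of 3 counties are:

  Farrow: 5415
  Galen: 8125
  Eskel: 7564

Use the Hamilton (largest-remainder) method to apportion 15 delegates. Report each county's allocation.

Farrow 4; Galen 6; Eskel 5

The standard divisor is 21104/15 ≈ 1406.933.
Standard quotas: Farrow 3.8488, Galen 5.7750, Eskel 5.3762.
Lower quotas: Farrow 3, Galen 5, Eskel 5 (sum 13, leaving 2 seats).
Remainders in descending order: Farrow 0.8488, Galen 0.7750, Eskel 0.3762.
Largest remainders: Farrow, Galen receive the extra seats.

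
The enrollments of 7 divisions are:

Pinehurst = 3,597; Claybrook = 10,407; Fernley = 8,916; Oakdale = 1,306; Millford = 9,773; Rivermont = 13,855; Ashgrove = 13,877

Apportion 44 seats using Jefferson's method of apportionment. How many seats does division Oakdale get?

1

Standard divisor 61731/44 ≈ 1402.977; standard quotas: Pinehurst 2.564, Claybrook 7.418, Fernley 6.355, Oakdale 0.931, Millford 6.966, Rivermont 9.875, Ashgrove 9.891.
Rounding down gives 2, 7, 6, 0, 6, 9, 9 = 39 seats, so the divisor must be adjusted.
With modified divisor 1279.15: modified quotas Pinehurst 2.812, Claybrook 8.136, Fernley 6.970, Oakdale 1.021, Millford 7.640, Rivermont 10.831, Ashgrove 10.849.
Rounding down: Pinehurst 2, Claybrook 8, Fernley 6, Oakdale 1, Millford 7, Rivermont 10, Ashgrove 10 (total 44).
Oakdale receives 1.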